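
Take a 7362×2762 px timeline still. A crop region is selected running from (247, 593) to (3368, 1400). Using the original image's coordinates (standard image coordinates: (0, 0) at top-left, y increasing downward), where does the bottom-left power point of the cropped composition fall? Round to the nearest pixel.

(1287, 1131)

Crop width = 3368 − 247 = 3121 px; one third is 1040.33 px.
Crop height = 1400 − 593 = 807 px; one third is 269.00 px.
The bottom-left point is one-third across and two-thirds down within the crop:
x = 247 + 1 × 1040.33 ≈ 1287; y = 593 + 2 × 269.00 ≈ 1131.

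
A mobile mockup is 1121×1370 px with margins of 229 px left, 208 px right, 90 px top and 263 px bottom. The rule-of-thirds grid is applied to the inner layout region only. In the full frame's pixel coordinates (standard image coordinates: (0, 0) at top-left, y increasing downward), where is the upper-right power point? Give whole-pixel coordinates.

Content width = 1121 − 229 − 208 = 684 px; content height = 1370 − 90 − 263 = 1017 px.
Upper-right is two-thirds across and one-third down within the inner layout region.
x = 229 + 2 × 684/3 = 229 + 456.00 ≈ 685
y = 90 + 1 × 1017/3 = 90 + 339.00 ≈ 429

x = 685 px, y = 429 px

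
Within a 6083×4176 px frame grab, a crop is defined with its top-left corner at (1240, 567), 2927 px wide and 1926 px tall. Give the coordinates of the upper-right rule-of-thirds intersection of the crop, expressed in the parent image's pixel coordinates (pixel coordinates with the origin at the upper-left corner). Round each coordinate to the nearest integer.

One third of the crop width 2927 is 975.67 px.
One third of the crop height 1926 is 642.00 px.
The upper-right point is two-thirds across and one-third down within the crop:
x = 1240 + 2 × 975.67 ≈ 3191; y = 567 + 1 × 642.00 ≈ 1209.

(3191, 1209)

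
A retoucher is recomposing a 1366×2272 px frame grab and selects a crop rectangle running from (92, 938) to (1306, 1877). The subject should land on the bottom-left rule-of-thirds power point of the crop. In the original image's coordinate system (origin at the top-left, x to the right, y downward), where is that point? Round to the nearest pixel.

x = 497 px, y = 1564 px

Crop width = 1306 − 92 = 1214 px; one third is 404.67 px.
Crop height = 1877 − 938 = 939 px; one third is 313.00 px.
The bottom-left point is one-third across and two-thirds down within the crop:
x = 92 + 1 × 404.67 ≈ 497; y = 938 + 2 × 313.00 ≈ 1564.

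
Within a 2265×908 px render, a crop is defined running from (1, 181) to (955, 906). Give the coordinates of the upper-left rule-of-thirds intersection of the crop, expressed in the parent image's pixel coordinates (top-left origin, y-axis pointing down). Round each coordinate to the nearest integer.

x = 319 px, y = 423 px

Crop width = 955 − 1 = 954 px; one third is 318.00 px.
Crop height = 906 − 181 = 725 px; one third is 241.67 px.
The upper-left point is one-third across and one-third down within the crop:
x = 1 + 1 × 318.00 ≈ 319; y = 181 + 1 × 241.67 ≈ 423.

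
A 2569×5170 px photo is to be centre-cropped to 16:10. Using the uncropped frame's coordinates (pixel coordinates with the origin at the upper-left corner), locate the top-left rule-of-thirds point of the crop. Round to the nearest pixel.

2569/5170 < 16/10, so the 16:10 crop keeps the full width 2569 and trims height to 2569 × 10/16 = 1605.62 px.
Top offset = (5170 − 1605.62)/2 = 1782.19 px; left offset = 0.
Top-left is one-third across and one-third down within the crop:
x = 0.00 + 1 × 2569.00/3 ≈ 856; y = 1782.19 + 1 × 1605.62/3 ≈ 2317.

(856, 2317)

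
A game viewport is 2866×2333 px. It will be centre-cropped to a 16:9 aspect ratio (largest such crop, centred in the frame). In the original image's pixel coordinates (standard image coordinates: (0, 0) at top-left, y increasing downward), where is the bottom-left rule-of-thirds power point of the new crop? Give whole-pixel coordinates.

2866/2333 < 16/9, so the 16:9 crop keeps the full width 2866 and trims height to 2866 × 9/16 = 1612.12 px.
Top offset = (2333 − 1612.12)/2 = 360.44 px; left offset = 0.
Bottom-left is one-third across and two-thirds down within the crop:
x = 0.00 + 1 × 2866.00/3 ≈ 955; y = 360.44 + 2 × 1612.12/3 ≈ 1435.

x = 955 px, y = 1435 px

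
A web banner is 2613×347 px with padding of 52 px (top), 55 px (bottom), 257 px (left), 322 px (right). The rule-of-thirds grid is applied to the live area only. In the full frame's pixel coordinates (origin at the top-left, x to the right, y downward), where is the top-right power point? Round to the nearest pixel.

(1613, 132)

Content width = 2613 − 257 − 322 = 2034 px; content height = 347 − 52 − 55 = 240 px.
Top-right is two-thirds across and one-third down within the live area.
x = 257 + 2 × 2034/3 = 257 + 1356.00 ≈ 1613
y = 52 + 1 × 240/3 = 52 + 80.00 ≈ 132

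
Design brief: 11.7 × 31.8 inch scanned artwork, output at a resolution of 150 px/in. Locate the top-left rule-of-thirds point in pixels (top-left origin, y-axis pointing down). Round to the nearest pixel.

In pixels the canvas is 11.7 × 150 = 1755 wide and 31.8 × 150 = 4770 tall.
The top-left point is one-third across and one-third down:
x = 1 × 1755/3 ≈ 585; y = 1 × 4770/3 ≈ 1590.

(585, 1590)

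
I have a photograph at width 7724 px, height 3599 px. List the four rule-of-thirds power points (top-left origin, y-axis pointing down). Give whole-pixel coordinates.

(2575, 1200), (5149, 1200), (2575, 2399), (5149, 2399)

One third of 7724 is 2574.67; one third of 3599 is 1199.67.
Vertical third lines at x = 2575 and x = 5149; horizontal third lines at y = 1200 and y = 2399.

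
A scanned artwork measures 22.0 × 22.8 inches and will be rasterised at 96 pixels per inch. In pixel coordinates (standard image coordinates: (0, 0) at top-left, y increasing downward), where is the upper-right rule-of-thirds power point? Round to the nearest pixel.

x = 1408 px, y = 730 px

In pixels the canvas is 22.0 × 96 = 2112 wide and 22.8 × 96 = 2188.8 tall.
The upper-right point is two-thirds across and one-third down:
x = 2 × 2112/3 ≈ 1408; y = 1 × 2188.8/3 ≈ 730.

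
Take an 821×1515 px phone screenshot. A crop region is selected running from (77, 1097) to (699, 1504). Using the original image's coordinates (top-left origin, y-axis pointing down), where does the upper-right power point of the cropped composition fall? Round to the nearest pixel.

Crop width = 699 − 77 = 622 px; one third is 207.33 px.
Crop height = 1504 − 1097 = 407 px; one third is 135.67 px.
The upper-right point is two-thirds across and one-third down within the crop:
x = 77 + 2 × 207.33 ≈ 492; y = 1097 + 1 × 135.67 ≈ 1233.

x = 492 px, y = 1233 px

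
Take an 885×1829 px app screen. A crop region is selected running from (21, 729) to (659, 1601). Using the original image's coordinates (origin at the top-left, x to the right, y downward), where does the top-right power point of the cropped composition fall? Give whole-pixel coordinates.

Crop width = 659 − 21 = 638 px; one third is 212.67 px.
Crop height = 1601 − 729 = 872 px; one third is 290.67 px.
The top-right point is two-thirds across and one-third down within the crop:
x = 21 + 2 × 212.67 ≈ 446; y = 729 + 1 × 290.67 ≈ 1020.

x = 446 px, y = 1020 px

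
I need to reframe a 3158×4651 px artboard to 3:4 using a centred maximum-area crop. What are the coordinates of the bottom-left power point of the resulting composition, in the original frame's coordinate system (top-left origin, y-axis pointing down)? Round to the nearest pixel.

3158/4651 < 3/4, so the 3:4 crop keeps the full width 3158 and trims height to 3158 × 4/3 = 4210.67 px.
Top offset = (4651 − 4210.67)/2 = 220.17 px; left offset = 0.
Bottom-left is one-third across and two-thirds down within the crop:
x = 0.00 + 1 × 3158.00/3 ≈ 1053; y = 220.17 + 2 × 4210.67/3 ≈ 3027.

(1053, 3027)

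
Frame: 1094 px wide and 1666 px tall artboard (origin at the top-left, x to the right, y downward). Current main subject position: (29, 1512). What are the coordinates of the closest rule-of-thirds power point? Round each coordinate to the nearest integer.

Third lines: x ∈ {365, 729}, y ∈ {555, 1111}.
29 is closer to x = 365; 1512 is closer to y = 1111.
So the nearest intersection is the lower-left power point.

x = 365 px, y = 1111 px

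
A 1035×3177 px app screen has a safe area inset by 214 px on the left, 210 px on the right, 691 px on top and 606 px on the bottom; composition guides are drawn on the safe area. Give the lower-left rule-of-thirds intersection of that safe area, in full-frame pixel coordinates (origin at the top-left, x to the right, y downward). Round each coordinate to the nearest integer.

Content width = 1035 − 214 − 210 = 611 px; content height = 3177 − 691 − 606 = 1880 px.
Lower-left is one-third across and two-thirds down within the safe area.
x = 214 + 1 × 611/3 = 214 + 203.67 ≈ 418
y = 691 + 2 × 1880/3 = 691 + 1253.33 ≈ 1944

x = 418 px, y = 1944 px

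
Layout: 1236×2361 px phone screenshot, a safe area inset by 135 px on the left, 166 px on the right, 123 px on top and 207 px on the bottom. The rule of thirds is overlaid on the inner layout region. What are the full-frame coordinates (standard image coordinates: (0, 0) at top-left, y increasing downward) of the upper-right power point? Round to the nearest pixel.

x = 758 px, y = 800 px

Content width = 1236 − 135 − 166 = 935 px; content height = 2361 − 123 − 207 = 2031 px.
Upper-right is two-thirds across and one-third down within the inner layout region.
x = 135 + 2 × 935/3 = 135 + 623.33 ≈ 758
y = 123 + 1 × 2031/3 = 123 + 677.00 ≈ 800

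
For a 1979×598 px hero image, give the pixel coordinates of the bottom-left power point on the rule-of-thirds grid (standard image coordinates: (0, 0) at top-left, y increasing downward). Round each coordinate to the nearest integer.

(660, 399)

The bottom-left point sits one-third of the way across and two-thirds of the way down.
x = 1 × 1979/3 ≈ 660; y = 2 × 598/3 ≈ 399.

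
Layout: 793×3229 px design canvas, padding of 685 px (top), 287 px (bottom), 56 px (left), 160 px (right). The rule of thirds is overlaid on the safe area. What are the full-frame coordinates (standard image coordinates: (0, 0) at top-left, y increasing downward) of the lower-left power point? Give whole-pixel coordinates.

(248, 2190)

Content width = 793 − 56 − 160 = 577 px; content height = 3229 − 685 − 287 = 2257 px.
Lower-left is one-third across and two-thirds down within the safe area.
x = 56 + 1 × 577/3 = 56 + 192.33 ≈ 248
y = 685 + 2 × 2257/3 = 685 + 1504.67 ≈ 2190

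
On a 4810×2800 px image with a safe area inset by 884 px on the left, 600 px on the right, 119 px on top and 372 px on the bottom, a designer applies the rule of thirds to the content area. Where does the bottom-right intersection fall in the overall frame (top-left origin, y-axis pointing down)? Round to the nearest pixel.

Content width = 4810 − 884 − 600 = 3326 px; content height = 2800 − 119 − 372 = 2309 px.
Bottom-right is two-thirds across and two-thirds down within the content area.
x = 884 + 2 × 3326/3 = 884 + 2217.33 ≈ 3101
y = 119 + 2 × 2309/3 = 119 + 1539.33 ≈ 1658

(3101, 1658)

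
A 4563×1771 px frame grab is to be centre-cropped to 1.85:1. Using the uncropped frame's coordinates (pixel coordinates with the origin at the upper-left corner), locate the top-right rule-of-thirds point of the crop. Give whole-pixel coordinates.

4563/1771 > 1.85/1, so the 1.85:1 crop keeps the full height 1771 and trims width to 1771 × 1.85/1 = 3276.35 px.
Left offset = (4563 − 3276.35)/2 = 643.32 px; top offset = 0.
Top-right is two-thirds across and one-third down within the crop:
x = 643.32 + 2 × 3276.35/3 ≈ 2828; y = 0.00 + 1 × 1771.00/3 ≈ 590.

(2828, 590)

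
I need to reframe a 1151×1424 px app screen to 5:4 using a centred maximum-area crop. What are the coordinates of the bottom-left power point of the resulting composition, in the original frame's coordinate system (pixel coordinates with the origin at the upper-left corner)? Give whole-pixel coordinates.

1151/1424 < 5/4, so the 5:4 crop keeps the full width 1151 and trims height to 1151 × 4/5 = 920.80 px.
Top offset = (1424 − 920.80)/2 = 251.60 px; left offset = 0.
Bottom-left is one-third across and two-thirds down within the crop:
x = 0.00 + 1 × 1151.00/3 ≈ 384; y = 251.60 + 2 × 920.80/3 ≈ 865.

(384, 865)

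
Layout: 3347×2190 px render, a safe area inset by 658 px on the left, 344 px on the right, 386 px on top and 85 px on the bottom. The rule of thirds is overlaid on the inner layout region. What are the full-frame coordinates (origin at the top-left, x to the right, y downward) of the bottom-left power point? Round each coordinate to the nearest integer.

x = 1440 px, y = 1532 px

Content width = 3347 − 658 − 344 = 2345 px; content height = 2190 − 386 − 85 = 1719 px.
Bottom-left is one-third across and two-thirds down within the inner layout region.
x = 658 + 1 × 2345/3 = 658 + 781.67 ≈ 1440
y = 386 + 2 × 1719/3 = 386 + 1146.00 ≈ 1532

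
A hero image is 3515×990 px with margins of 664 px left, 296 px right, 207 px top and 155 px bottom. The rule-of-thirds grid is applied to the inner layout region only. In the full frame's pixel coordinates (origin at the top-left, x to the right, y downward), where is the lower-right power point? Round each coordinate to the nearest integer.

x = 2367 px, y = 626 px

Content width = 3515 − 664 − 296 = 2555 px; content height = 990 − 207 − 155 = 628 px.
Lower-right is two-thirds across and two-thirds down within the inner layout region.
x = 664 + 2 × 2555/3 = 664 + 1703.33 ≈ 2367
y = 207 + 2 × 628/3 = 207 + 418.67 ≈ 626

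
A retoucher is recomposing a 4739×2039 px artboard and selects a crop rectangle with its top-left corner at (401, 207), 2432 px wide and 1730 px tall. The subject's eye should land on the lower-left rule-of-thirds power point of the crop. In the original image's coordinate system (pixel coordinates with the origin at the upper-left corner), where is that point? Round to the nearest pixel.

(1212, 1360)

One third of the crop width 2432 is 810.67 px.
One third of the crop height 1730 is 576.67 px.
The lower-left point is one-third across and two-thirds down within the crop:
x = 401 + 1 × 810.67 ≈ 1212; y = 207 + 2 × 576.67 ≈ 1360.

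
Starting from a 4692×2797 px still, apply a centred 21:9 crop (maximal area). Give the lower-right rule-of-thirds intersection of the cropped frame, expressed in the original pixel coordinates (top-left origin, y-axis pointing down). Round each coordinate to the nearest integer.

4692/2797 < 21/9, so the 21:9 crop keeps the full width 4692 and trims height to 4692 × 9/21 = 2010.86 px.
Top offset = (2797 − 2010.86)/2 = 393.07 px; left offset = 0.
Lower-right is two-thirds across and two-thirds down within the crop:
x = 0.00 + 2 × 4692.00/3 ≈ 3128; y = 393.07 + 2 × 2010.86/3 ≈ 1734.

x = 3128 px, y = 1734 px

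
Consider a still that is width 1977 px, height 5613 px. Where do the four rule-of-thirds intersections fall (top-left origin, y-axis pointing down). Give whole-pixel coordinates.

(659, 1871), (1318, 1871), (659, 3742), (1318, 3742)

One third of 1977 is 659; one third of 5613 is 1871.
Vertical third lines at x = 659 and x = 1318; horizontal third lines at y = 1871 and y = 3742.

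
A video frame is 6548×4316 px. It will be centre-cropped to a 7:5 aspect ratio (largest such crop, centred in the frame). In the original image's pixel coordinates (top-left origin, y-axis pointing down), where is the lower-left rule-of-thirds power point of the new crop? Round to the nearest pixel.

6548/4316 > 7/5, so the 7:5 crop keeps the full height 4316 and trims width to 4316 × 7/5 = 6042.40 px.
Left offset = (6548 − 6042.40)/2 = 252.80 px; top offset = 0.
Lower-left is one-third across and two-thirds down within the crop:
x = 252.80 + 1 × 6042.40/3 ≈ 2267; y = 0.00 + 2 × 4316.00/3 ≈ 2877.

(2267, 2877)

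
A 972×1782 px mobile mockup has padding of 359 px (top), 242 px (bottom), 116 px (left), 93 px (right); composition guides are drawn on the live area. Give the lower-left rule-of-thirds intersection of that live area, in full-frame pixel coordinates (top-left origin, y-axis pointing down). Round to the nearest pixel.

(370, 1146)

Content width = 972 − 116 − 93 = 763 px; content height = 1782 − 359 − 242 = 1181 px.
Lower-left is one-third across and two-thirds down within the live area.
x = 116 + 1 × 763/3 = 116 + 254.33 ≈ 370
y = 359 + 2 × 1181/3 = 359 + 787.33 ≈ 1146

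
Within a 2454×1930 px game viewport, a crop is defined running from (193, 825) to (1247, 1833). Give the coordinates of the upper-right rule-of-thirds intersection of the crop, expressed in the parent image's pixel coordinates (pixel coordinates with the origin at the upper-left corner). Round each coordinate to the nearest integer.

(896, 1161)

Crop width = 1247 − 193 = 1054 px; one third is 351.33 px.
Crop height = 1833 − 825 = 1008 px; one third is 336.00 px.
The upper-right point is two-thirds across and one-third down within the crop:
x = 193 + 2 × 351.33 ≈ 896; y = 825 + 1 × 336.00 ≈ 1161.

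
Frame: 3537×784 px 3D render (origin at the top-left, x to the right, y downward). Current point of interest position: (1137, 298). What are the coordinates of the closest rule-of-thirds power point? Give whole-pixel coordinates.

x = 1179 px, y = 261 px

Third lines: x ∈ {1179, 2358}, y ∈ {261, 523}.
1137 is closer to x = 1179; 298 is closer to y = 261.
So the nearest intersection is the upper-left power point.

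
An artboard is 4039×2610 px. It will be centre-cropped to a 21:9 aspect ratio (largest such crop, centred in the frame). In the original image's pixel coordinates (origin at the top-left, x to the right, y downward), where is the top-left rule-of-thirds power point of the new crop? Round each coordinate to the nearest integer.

4039/2610 < 21/9, so the 21:9 crop keeps the full width 4039 and trims height to 4039 × 9/21 = 1731.00 px.
Top offset = (2610 − 1731.00)/2 = 439.50 px; left offset = 0.
Top-left is one-third across and one-third down within the crop:
x = 0.00 + 1 × 4039.00/3 ≈ 1346; y = 439.50 + 1 × 1731.00/3 ≈ 1017.

x = 1346 px, y = 1017 px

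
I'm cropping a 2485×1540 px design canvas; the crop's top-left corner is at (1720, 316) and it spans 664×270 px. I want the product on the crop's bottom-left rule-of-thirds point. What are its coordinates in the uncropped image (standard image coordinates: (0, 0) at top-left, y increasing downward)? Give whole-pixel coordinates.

(1941, 496)

One third of the crop width 664 is 221.33 px.
One third of the crop height 270 is 90.00 px.
The bottom-left point is one-third across and two-thirds down within the crop:
x = 1720 + 1 × 221.33 ≈ 1941; y = 316 + 2 × 90.00 ≈ 496.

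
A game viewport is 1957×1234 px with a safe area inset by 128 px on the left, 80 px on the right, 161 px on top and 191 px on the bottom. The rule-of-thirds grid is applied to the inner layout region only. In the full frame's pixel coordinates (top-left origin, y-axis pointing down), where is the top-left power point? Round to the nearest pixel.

Content width = 1957 − 128 − 80 = 1749 px; content height = 1234 − 161 − 191 = 882 px.
Top-left is one-third across and one-third down within the inner layout region.
x = 128 + 1 × 1749/3 = 128 + 583.00 ≈ 711
y = 161 + 1 × 882/3 = 161 + 294.00 ≈ 455

(711, 455)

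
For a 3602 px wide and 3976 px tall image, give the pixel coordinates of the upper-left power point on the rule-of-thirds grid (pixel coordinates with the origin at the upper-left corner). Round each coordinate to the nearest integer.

The upper-left point sits one-third of the way across and one-third of the way down.
x = 1 × 3602/3 ≈ 1201; y = 1 × 3976/3 ≈ 1325.

x = 1201 px, y = 1325 px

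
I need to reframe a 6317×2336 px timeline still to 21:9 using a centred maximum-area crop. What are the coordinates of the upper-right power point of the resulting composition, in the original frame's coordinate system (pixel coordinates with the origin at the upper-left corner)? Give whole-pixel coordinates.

x = 4067 px, y = 779 px

6317/2336 > 21/9, so the 21:9 crop keeps the full height 2336 and trims width to 2336 × 21/9 = 5450.67 px.
Left offset = (6317 − 5450.67)/2 = 433.17 px; top offset = 0.
Upper-right is two-thirds across and one-third down within the crop:
x = 433.17 + 2 × 5450.67/3 ≈ 4067; y = 0.00 + 1 × 2336.00/3 ≈ 779.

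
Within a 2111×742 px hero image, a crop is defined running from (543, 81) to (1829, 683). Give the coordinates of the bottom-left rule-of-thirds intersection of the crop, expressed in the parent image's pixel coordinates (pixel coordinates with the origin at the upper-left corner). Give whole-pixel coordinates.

(972, 482)

Crop width = 1829 − 543 = 1286 px; one third is 428.67 px.
Crop height = 683 − 81 = 602 px; one third is 200.67 px.
The bottom-left point is one-third across and two-thirds down within the crop:
x = 543 + 1 × 428.67 ≈ 972; y = 81 + 2 × 200.67 ≈ 482.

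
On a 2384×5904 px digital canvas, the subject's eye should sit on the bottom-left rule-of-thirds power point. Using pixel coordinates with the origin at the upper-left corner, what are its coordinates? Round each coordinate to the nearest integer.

x = 795 px, y = 3936 px

The bottom-left point sits one-third of the way across and two-thirds of the way down.
x = 1 × 2384/3 ≈ 795; y = 2 × 5904/3 ≈ 3936.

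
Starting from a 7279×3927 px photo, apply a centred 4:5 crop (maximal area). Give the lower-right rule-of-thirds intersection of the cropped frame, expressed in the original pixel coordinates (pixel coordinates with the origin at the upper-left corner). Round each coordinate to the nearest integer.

7279/3927 > 4/5, so the 4:5 crop keeps the full height 3927 and trims width to 3927 × 4/5 = 3141.60 px.
Left offset = (7279 − 3141.60)/2 = 2068.70 px; top offset = 0.
Lower-right is two-thirds across and two-thirds down within the crop:
x = 2068.70 + 2 × 3141.60/3 ≈ 4163; y = 0.00 + 2 × 3927.00/3 ≈ 2618.

x = 4163 px, y = 2618 px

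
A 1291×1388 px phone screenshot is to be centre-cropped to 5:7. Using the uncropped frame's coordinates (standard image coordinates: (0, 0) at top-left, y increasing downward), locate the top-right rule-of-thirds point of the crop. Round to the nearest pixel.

(811, 463)

1291/1388 > 5/7, so the 5:7 crop keeps the full height 1388 and trims width to 1388 × 5/7 = 991.43 px.
Left offset = (1291 − 991.43)/2 = 149.79 px; top offset = 0.
Top-right is two-thirds across and one-third down within the crop:
x = 149.79 + 2 × 991.43/3 ≈ 811; y = 0.00 + 1 × 1388.00/3 ≈ 463.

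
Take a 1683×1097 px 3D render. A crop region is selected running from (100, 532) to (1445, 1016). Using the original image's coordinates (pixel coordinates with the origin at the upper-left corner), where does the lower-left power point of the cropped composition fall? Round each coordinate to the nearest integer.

(548, 855)

Crop width = 1445 − 100 = 1345 px; one third is 448.33 px.
Crop height = 1016 − 532 = 484 px; one third is 161.33 px.
The lower-left point is one-third across and two-thirds down within the crop:
x = 100 + 1 × 448.33 ≈ 548; y = 532 + 2 × 161.33 ≈ 855.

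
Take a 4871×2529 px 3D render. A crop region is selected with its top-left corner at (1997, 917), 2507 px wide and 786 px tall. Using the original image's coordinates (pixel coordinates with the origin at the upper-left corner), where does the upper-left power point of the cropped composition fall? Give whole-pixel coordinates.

(2833, 1179)

One third of the crop width 2507 is 835.67 px.
One third of the crop height 786 is 262.00 px.
The upper-left point is one-third across and one-third down within the crop:
x = 1997 + 1 × 835.67 ≈ 2833; y = 917 + 1 × 262.00 ≈ 1179.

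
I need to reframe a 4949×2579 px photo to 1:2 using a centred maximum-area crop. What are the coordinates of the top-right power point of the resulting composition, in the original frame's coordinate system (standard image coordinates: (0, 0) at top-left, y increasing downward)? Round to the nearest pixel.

4949/2579 > 1/2, so the 1:2 crop keeps the full height 2579 and trims width to 2579 × 1/2 = 1289.50 px.
Left offset = (4949 − 1289.50)/2 = 1829.75 px; top offset = 0.
Top-right is two-thirds across and one-third down within the crop:
x = 1829.75 + 2 × 1289.50/3 ≈ 2689; y = 0.00 + 1 × 2579.00/3 ≈ 860.

x = 2689 px, y = 860 px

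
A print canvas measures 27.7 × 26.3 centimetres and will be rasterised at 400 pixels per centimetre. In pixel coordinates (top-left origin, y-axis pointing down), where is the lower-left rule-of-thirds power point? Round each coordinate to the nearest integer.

x = 3693 px, y = 7013 px

In pixels the canvas is 27.7 × 400 = 11080 wide and 26.3 × 400 = 10520 tall.
The lower-left point is one-third across and two-thirds down:
x = 1 × 11080/3 ≈ 3693; y = 2 × 10520/3 ≈ 7013.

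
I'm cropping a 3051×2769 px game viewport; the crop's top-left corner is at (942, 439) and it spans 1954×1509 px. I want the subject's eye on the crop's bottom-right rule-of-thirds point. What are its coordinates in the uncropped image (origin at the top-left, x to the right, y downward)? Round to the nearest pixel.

One third of the crop width 1954 is 651.33 px.
One third of the crop height 1509 is 503.00 px.
The bottom-right point is two-thirds across and two-thirds down within the crop:
x = 942 + 2 × 651.33 ≈ 2245; y = 439 + 2 × 503.00 ≈ 1445.

x = 2245 px, y = 1445 px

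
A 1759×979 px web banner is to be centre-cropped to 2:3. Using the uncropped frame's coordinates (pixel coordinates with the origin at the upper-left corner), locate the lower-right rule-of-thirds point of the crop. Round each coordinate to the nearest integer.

(988, 653)

1759/979 > 2/3, so the 2:3 crop keeps the full height 979 and trims width to 979 × 2/3 = 652.67 px.
Left offset = (1759 − 652.67)/2 = 553.17 px; top offset = 0.
Lower-right is two-thirds across and two-thirds down within the crop:
x = 553.17 + 2 × 652.67/3 ≈ 988; y = 0.00 + 2 × 979.00/3 ≈ 653.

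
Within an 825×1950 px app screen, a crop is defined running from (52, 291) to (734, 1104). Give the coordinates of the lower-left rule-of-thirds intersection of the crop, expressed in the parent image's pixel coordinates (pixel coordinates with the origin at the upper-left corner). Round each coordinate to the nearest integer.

Crop width = 734 − 52 = 682 px; one third is 227.33 px.
Crop height = 1104 − 291 = 813 px; one third is 271.00 px.
The lower-left point is one-third across and two-thirds down within the crop:
x = 52 + 1 × 227.33 ≈ 279; y = 291 + 2 × 271.00 ≈ 833.

x = 279 px, y = 833 px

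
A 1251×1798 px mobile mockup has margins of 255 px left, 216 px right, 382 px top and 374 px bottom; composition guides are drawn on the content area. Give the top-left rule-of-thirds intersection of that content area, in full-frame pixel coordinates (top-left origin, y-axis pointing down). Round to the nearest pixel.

Content width = 1251 − 255 − 216 = 780 px; content height = 1798 − 382 − 374 = 1042 px.
Top-left is one-third across and one-third down within the content area.
x = 255 + 1 × 780/3 = 255 + 260.00 ≈ 515
y = 382 + 1 × 1042/3 = 382 + 347.33 ≈ 729

x = 515 px, y = 729 px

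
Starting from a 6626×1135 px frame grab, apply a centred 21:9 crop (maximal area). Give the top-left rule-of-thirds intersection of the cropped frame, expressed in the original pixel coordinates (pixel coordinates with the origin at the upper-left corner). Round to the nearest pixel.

x = 2872 px, y = 378 px

6626/1135 > 21/9, so the 21:9 crop keeps the full height 1135 and trims width to 1135 × 21/9 = 2648.33 px.
Left offset = (6626 − 2648.33)/2 = 1988.83 px; top offset = 0.
Top-left is one-third across and one-third down within the crop:
x = 1988.83 + 1 × 2648.33/3 ≈ 2872; y = 0.00 + 1 × 1135.00/3 ≈ 378.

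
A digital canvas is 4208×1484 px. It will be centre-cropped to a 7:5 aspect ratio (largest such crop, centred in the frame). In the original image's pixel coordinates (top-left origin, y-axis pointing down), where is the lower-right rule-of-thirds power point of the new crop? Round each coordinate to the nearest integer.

(2450, 989)

4208/1484 > 7/5, so the 7:5 crop keeps the full height 1484 and trims width to 1484 × 7/5 = 2077.60 px.
Left offset = (4208 − 2077.60)/2 = 1065.20 px; top offset = 0.
Lower-right is two-thirds across and two-thirds down within the crop:
x = 1065.20 + 2 × 2077.60/3 ≈ 2450; y = 0.00 + 2 × 1484.00/3 ≈ 989.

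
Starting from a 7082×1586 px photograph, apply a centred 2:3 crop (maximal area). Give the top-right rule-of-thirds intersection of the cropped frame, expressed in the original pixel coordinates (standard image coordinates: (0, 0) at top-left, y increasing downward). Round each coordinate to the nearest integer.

7082/1586 > 2/3, so the 2:3 crop keeps the full height 1586 and trims width to 1586 × 2/3 = 1057.33 px.
Left offset = (7082 − 1057.33)/2 = 3012.33 px; top offset = 0.
Top-right is two-thirds across and one-third down within the crop:
x = 3012.33 + 2 × 1057.33/3 ≈ 3717; y = 0.00 + 1 × 1586.00/3 ≈ 529.

x = 3717 px, y = 529 px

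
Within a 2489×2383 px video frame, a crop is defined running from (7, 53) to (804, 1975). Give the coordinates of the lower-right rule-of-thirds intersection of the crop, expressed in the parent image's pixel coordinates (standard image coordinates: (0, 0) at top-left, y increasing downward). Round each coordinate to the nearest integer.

Crop width = 804 − 7 = 797 px; one third is 265.67 px.
Crop height = 1975 − 53 = 1922 px; one third is 640.67 px.
The lower-right point is two-thirds across and two-thirds down within the crop:
x = 7 + 2 × 265.67 ≈ 538; y = 53 + 2 × 640.67 ≈ 1334.

(538, 1334)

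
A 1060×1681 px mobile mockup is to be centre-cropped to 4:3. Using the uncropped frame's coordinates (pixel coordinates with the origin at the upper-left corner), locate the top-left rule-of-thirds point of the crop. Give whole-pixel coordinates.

x = 353 px, y = 708 px

1060/1681 < 4/3, so the 4:3 crop keeps the full width 1060 and trims height to 1060 × 3/4 = 795.00 px.
Top offset = (1681 − 795.00)/2 = 443.00 px; left offset = 0.
Top-left is one-third across and one-third down within the crop:
x = 0.00 + 1 × 1060.00/3 ≈ 353; y = 443.00 + 1 × 795.00/3 ≈ 708.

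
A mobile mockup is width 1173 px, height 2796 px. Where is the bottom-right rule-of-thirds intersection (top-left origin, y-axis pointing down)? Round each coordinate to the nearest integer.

x = 782 px, y = 1864 px

The bottom-right point sits two-thirds of the way across and two-thirds of the way down.
x = 2 × 1173/3 ≈ 782; y = 2 × 2796/3 ≈ 1864.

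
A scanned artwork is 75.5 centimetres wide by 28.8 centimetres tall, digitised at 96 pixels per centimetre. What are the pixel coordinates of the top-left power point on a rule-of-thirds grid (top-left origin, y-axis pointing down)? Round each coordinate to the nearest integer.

In pixels the canvas is 75.5 × 96 = 7248 wide and 28.8 × 96 = 2764.8 tall.
The top-left point is one-third across and one-third down:
x = 1 × 7248/3 ≈ 2416; y = 1 × 2764.8/3 ≈ 922.

x = 2416 px, y = 922 px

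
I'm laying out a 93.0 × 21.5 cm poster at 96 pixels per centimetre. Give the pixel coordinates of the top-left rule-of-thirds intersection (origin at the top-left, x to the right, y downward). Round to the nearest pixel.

In pixels the canvas is 93.0 × 96 = 8928 wide and 21.5 × 96 = 2064 tall.
The top-left point is one-third across and one-third down:
x = 1 × 8928/3 ≈ 2976; y = 1 × 2064/3 ≈ 688.

x = 2976 px, y = 688 px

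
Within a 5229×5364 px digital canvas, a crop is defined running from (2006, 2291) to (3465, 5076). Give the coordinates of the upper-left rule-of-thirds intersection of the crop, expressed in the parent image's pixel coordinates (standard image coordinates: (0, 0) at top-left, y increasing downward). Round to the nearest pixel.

x = 2492 px, y = 3219 px

Crop width = 3465 − 2006 = 1459 px; one third is 486.33 px.
Crop height = 5076 − 2291 = 2785 px; one third is 928.33 px.
The upper-left point is one-third across and one-third down within the crop:
x = 2006 + 1 × 486.33 ≈ 2492; y = 2291 + 1 × 928.33 ≈ 3219.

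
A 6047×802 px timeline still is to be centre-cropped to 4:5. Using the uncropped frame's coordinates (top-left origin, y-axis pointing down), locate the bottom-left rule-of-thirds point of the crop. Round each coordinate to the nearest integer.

6047/802 > 4/5, so the 4:5 crop keeps the full height 802 and trims width to 802 × 4/5 = 641.60 px.
Left offset = (6047 − 641.60)/2 = 2702.70 px; top offset = 0.
Bottom-left is one-third across and two-thirds down within the crop:
x = 2702.70 + 1 × 641.60/3 ≈ 2917; y = 0.00 + 2 × 802.00/3 ≈ 535.

x = 2917 px, y = 535 px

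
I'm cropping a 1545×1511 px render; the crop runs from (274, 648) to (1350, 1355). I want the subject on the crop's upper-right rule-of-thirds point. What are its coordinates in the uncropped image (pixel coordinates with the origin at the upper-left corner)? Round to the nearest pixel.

Crop width = 1350 − 274 = 1076 px; one third is 358.67 px.
Crop height = 1355 − 648 = 707 px; one third is 235.67 px.
The upper-right point is two-thirds across and one-third down within the crop:
x = 274 + 2 × 358.67 ≈ 991; y = 648 + 1 × 235.67 ≈ 884.

x = 991 px, y = 884 px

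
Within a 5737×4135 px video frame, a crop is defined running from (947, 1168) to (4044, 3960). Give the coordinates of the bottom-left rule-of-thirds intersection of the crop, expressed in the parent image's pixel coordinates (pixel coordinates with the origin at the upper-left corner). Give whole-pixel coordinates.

Crop width = 4044 − 947 = 3097 px; one third is 1032.33 px.
Crop height = 3960 − 1168 = 2792 px; one third is 930.67 px.
The bottom-left point is one-third across and two-thirds down within the crop:
x = 947 + 1 × 1032.33 ≈ 1979; y = 1168 + 2 × 930.67 ≈ 3029.

x = 1979 px, y = 3029 px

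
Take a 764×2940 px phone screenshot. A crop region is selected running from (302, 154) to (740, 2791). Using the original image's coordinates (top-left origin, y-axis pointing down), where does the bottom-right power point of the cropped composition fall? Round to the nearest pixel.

Crop width = 740 − 302 = 438 px; one third is 146.00 px.
Crop height = 2791 − 154 = 2637 px; one third is 879.00 px.
The bottom-right point is two-thirds across and two-thirds down within the crop:
x = 302 + 2 × 146.00 ≈ 594; y = 154 + 2 × 879.00 ≈ 1912.

(594, 1912)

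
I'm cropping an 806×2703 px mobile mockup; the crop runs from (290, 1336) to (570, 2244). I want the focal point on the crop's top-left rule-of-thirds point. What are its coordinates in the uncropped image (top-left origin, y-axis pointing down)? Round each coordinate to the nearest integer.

Crop width = 570 − 290 = 280 px; one third is 93.33 px.
Crop height = 2244 − 1336 = 908 px; one third is 302.67 px.
The top-left point is one-third across and one-third down within the crop:
x = 290 + 1 × 93.33 ≈ 383; y = 1336 + 1 × 302.67 ≈ 1639.

x = 383 px, y = 1639 px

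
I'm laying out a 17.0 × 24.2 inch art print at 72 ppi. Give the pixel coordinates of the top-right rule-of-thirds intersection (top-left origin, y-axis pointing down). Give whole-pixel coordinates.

In pixels the canvas is 17.0 × 72 = 1224 wide and 24.2 × 72 = 1742.4 tall.
The top-right point is two-thirds across and one-third down:
x = 2 × 1224/3 ≈ 816; y = 1 × 1742.4/3 ≈ 581.

x = 816 px, y = 581 px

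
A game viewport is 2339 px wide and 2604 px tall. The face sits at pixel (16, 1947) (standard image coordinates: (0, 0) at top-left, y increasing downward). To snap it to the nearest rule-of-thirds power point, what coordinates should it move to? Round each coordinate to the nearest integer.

(780, 1736)

Third lines: x ∈ {780, 1559}, y ∈ {868, 1736}.
16 is closer to x = 780; 1947 is closer to y = 1736.
So the nearest intersection is the lower-left power point.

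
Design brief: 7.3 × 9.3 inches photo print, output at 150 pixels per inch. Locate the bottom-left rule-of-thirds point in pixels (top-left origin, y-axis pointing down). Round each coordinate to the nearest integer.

x = 365 px, y = 930 px

In pixels the canvas is 7.3 × 150 = 1095 wide and 9.3 × 150 = 1395 tall.
The bottom-left point is one-third across and two-thirds down:
x = 1 × 1095/3 ≈ 365; y = 2 × 1395/3 ≈ 930.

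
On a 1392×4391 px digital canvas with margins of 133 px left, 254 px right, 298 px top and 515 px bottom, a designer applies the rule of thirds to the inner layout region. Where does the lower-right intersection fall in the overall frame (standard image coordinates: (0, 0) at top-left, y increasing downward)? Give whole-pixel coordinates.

Content width = 1392 − 133 − 254 = 1005 px; content height = 4391 − 298 − 515 = 3578 px.
Lower-right is two-thirds across and two-thirds down within the inner layout region.
x = 133 + 2 × 1005/3 = 133 + 670.00 ≈ 803
y = 298 + 2 × 3578/3 = 298 + 2385.33 ≈ 2683

(803, 2683)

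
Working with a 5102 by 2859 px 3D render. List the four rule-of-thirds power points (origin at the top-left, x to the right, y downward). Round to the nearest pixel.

One third of 5102 is 1700.67; one third of 2859 is 953.
Vertical third lines at x = 1701 and x = 3401; horizontal third lines at y = 953 and y = 1906.

(1701, 953), (3401, 953), (1701, 1906), (3401, 1906)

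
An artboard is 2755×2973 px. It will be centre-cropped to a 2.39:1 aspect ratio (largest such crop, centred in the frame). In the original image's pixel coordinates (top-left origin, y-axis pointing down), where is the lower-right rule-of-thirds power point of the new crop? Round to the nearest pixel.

(1837, 1679)

2755/2973 < 2.39/1, so the 2.39:1 crop keeps the full width 2755 and trims height to 2755 × 1/2.39 = 1152.72 px.
Top offset = (2973 − 1152.72)/2 = 910.14 px; left offset = 0.
Lower-right is two-thirds across and two-thirds down within the crop:
x = 0.00 + 2 × 2755.00/3 ≈ 1837; y = 910.14 + 2 × 1152.72/3 ≈ 1679.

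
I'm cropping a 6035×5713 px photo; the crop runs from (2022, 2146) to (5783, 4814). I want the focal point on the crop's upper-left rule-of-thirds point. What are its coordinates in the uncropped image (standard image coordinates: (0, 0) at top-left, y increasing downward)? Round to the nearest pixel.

Crop width = 5783 − 2022 = 3761 px; one third is 1253.67 px.
Crop height = 4814 − 2146 = 2668 px; one third is 889.33 px.
The upper-left point is one-third across and one-third down within the crop:
x = 2022 + 1 × 1253.67 ≈ 3276; y = 2146 + 1 × 889.33 ≈ 3035.

(3276, 3035)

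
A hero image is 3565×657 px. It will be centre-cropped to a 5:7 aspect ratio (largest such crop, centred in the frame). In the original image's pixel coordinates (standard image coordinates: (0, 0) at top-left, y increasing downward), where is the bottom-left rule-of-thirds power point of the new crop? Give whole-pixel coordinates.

3565/657 > 5/7, so the 5:7 crop keeps the full height 657 and trims width to 657 × 5/7 = 469.29 px.
Left offset = (3565 − 469.29)/2 = 1547.86 px; top offset = 0.
Bottom-left is one-third across and two-thirds down within the crop:
x = 1547.86 + 1 × 469.29/3 ≈ 1704; y = 0.00 + 2 × 657.00/3 ≈ 438.

x = 1704 px, y = 438 px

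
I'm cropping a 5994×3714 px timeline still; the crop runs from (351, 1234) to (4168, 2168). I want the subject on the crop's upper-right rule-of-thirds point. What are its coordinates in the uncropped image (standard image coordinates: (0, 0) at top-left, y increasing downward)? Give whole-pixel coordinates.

Crop width = 4168 − 351 = 3817 px; one third is 1272.33 px.
Crop height = 2168 − 1234 = 934 px; one third is 311.33 px.
The upper-right point is two-thirds across and one-third down within the crop:
x = 351 + 2 × 1272.33 ≈ 2896; y = 1234 + 1 × 311.33 ≈ 1545.

(2896, 1545)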